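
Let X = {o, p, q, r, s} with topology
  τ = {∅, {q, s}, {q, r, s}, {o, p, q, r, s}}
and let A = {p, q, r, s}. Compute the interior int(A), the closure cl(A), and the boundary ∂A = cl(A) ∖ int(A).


int(A) = {q, r, s}, cl(A) = {o, p, q, r, s}, ∂A = {o, p}.

Closed sets in (X, τ) are complements of opens:
  closed(X, τ) = {∅, {o, p}, {o, p, r}, {o, p, q, r, s}}.
int(A) = ⋃ {U ∈ τ : U ⊆ A}. Opens contained in A: ∅, {q, s}, {q, r, s}.
Taking the union of these: int(A) = {q, r, s}.
cl(A) = ⋂ {C closed : A ⊆ C}. Closed sets containing A: {o, p, q, r, s}.
Intersecting these: cl(A) = {o, p, q, r, s}.
∂A = cl(A) ∖ int(A) = {o, p, q, r, s} ∖ {q, r, s} = {o, p}.


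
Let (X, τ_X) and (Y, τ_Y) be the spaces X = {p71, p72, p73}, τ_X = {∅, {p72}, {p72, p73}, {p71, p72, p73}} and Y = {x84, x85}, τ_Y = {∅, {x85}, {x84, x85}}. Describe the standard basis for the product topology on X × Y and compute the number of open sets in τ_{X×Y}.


Basis B = {∅ × ∅, {p72} × {x85}, {p72} × {x84, x85}, {p72, p73} × {x85}, {p71, p72, p73} × {x85}, {p72, p73} × {x84, x85}, {p71, p72, p73} × {x84, x85}}; |τ_{X×Y}| = 10.

Enumerate products U × V with U ∈ τ_X, V ∈ τ_Y (deduplicated):
  ∅ × ∅ = {} (∅)
  {p72} × {x85} = {(p72,x85)}
  {p72} × {x84, x85} = {(p72,x84), (p72,x85)}
  {p72, p73} × {x85} = {(p72,x85), (p73,x85)}
  {p71, p72, p73} × {x85} = {(p71,x85), (p72,x85), (p73,x85)}
  {p72, p73} × {x84, x85} = {(p72,x84), (p72,x85), (p73,x84), (p73,x85)}
  {p71, p72, p73} × {x84, x85} = {(p71,x84), (p71,x85), (p72,x84), (p72,x85), (p73,x84), (p73,x85)}
These 7 distinct sets form the basis B.
Close under arbitrary unions to get τ_{X×Y}; counting gives |τ_{X×Y}| = 10.


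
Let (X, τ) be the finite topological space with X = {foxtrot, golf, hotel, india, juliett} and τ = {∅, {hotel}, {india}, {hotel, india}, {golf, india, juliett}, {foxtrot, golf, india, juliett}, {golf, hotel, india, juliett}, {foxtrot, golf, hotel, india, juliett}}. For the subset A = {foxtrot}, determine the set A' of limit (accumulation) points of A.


A' = ∅

For each x ∈ X, list the open sets U ∈ τ with x ∈ U, then check whether U ∩ (A ∖ {x}) ≠ ∅ for every such U.
  x = foxtrot: open {foxtrot, golf, india, juliett} ∋ x has {foxtrot, golf, india, juliett} ∩ (A ∖ {foxtrot}) = ∅, so x is NOT a limit point.
  x = golf: open {golf, india, juliett} ∋ x has {golf, india, juliett} ∩ (A ∖ {golf}) = ∅, so x is NOT a limit point.
  x = hotel: open {hotel} ∋ x has {hotel} ∩ (A ∖ {hotel}) = ∅, so x is NOT a limit point.
  x = india: open {india} ∋ x has {india} ∩ (A ∖ {india}) = ∅, so x is NOT a limit point.
  x = juliett: open {golf, india, juliett} ∋ x has {golf, india, juliett} ∩ (A ∖ {juliett}) = ∅, so x is NOT a limit point.
Collecting: A' = ∅.


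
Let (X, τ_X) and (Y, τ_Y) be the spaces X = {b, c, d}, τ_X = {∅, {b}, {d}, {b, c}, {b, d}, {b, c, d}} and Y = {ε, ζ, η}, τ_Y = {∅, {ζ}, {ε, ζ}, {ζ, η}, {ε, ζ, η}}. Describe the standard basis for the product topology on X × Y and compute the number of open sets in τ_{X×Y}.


Basis B = {∅ × ∅, {b} × {ζ}, {d} × {ζ}, {b} × {ε, ζ}, {b} × {ζ, η}, {b, c} × {ζ}, {b, d} × {ζ}, {d} × {ε, ζ}, {d} × {ζ, η}, {b} × {ε, ζ, η}, {b, c, d} × {ζ}, {d} × {ε, ζ, η}, {b, c} × {ε, ζ}, {b, d} × {ε, ζ}, {b, c} × {ζ, η}, {b, d} × {ζ, η}, {b, c} × {ε, ζ, η}, {b, d} × {ε, ζ, η}, {b, c, d} × {ε, ζ}, {b, c, d} × {ζ, η}, {b, c, d} × {ε, ζ, η}}; |τ_{X×Y}| = 70.

Enumerate products U × V with U ∈ τ_X, V ∈ τ_Y (deduplicated):
  ∅ × ∅ = {} (∅)
  {b} × {ζ} = {(b,ζ)}
  {d} × {ζ} = {(d,ζ)}
  {b} × {ε, ζ} = {(b,ε), (b,ζ)}
  {b} × {ζ, η} = {(b,ζ), (b,η)}
  {b, c} × {ζ} = {(b,ζ), (c,ζ)}
  {b, d} × {ζ} = {(b,ζ), (d,ζ)}
  {d} × {ε, ζ} = {(d,ε), (d,ζ)}
  {d} × {ζ, η} = {(d,ζ), (d,η)}
  {b} × {ε, ζ, η} = {(b,ε), (b,ζ), (b,η)}
  {b, c, d} × {ζ} = {(b,ζ), (c,ζ), (d,ζ)}
  {d} × {ε, ζ, η} = {(d,ε), (d,ζ), (d,η)}
  {b, c} × {ε, ζ} = {(b,ε), (b,ζ), (c,ε), (c,ζ)}
  {b, d} × {ε, ζ} = {(b,ε), (b,ζ), (d,ε), (d,ζ)}
  {b, c} × {ζ, η} = {(b,ζ), (b,η), (c,ζ), (c,η)}
  {b, d} × {ζ, η} = {(b,ζ), (b,η), (d,ζ), (d,η)}
  {b, c} × {ε, ζ, η} = {(b,ε), (b,ζ), (b,η), (c,ε), (c,ζ), (c,η)}
  {b, d} × {ε, ζ, η} = {(b,ε), (b,ζ), (b,η), (d,ε), (d,ζ), (d,η)}
  {b, c, d} × {ε, ζ} = {(b,ε), (b,ζ), (c,ε), (c,ζ), (d,ε), (d,ζ)}
  {b, c, d} × {ζ, η} = {(b,ζ), (b,η), (c,ζ), (c,η), (d,ζ), (d,η)}
  {b, c, d} × {ε, ζ, η} = {(b,ε), (b,ζ), (b,η), (c,ε), (c,ζ), (c,η), (d,ε), (d,ζ), (d,η)}
These 21 distinct sets form the basis B.
Close under arbitrary unions to get τ_{X×Y}; counting gives |τ_{X×Y}| = 70.


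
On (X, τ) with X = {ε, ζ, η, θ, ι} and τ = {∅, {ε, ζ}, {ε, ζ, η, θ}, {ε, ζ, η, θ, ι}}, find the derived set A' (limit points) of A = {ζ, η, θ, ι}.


A' = {ε, η, θ, ι}

For each x ∈ X, list the open sets U ∈ τ with x ∈ U, then check whether U ∩ (A ∖ {x}) ≠ ∅ for every such U.
  x = ε: opens ∋ x are {ε, ζ}, {ε, ζ, η, θ}, {ε, ζ, η, θ, ι}; each meets A ∖ {ε}, so x IS a limit point.
  x = ζ: open {ε, ζ} ∋ x has {ε, ζ} ∩ (A ∖ {ζ}) = ∅, so x is NOT a limit point.
  x = η: opens ∋ x are {ε, ζ, η, θ}, {ε, ζ, η, θ, ι}; each meets A ∖ {η}, so x IS a limit point.
  x = θ: opens ∋ x are {ε, ζ, η, θ}, {ε, ζ, η, θ, ι}; each meets A ∖ {θ}, so x IS a limit point.
  x = ι: opens ∋ x are {ε, ζ, η, θ, ι}; each meets A ∖ {ι}, so x IS a limit point.
Collecting: A' = {ε, η, θ, ι}.


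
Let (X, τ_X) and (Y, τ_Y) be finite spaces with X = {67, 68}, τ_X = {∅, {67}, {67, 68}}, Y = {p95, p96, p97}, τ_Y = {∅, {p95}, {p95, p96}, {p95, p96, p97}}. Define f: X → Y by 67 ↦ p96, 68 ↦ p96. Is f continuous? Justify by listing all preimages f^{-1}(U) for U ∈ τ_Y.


f IS continuous.

Compute f^{-1}(U) for each U ∈ τ_Y:
  U = ∅: f^{-1}(U) = ∅ ∈ τ_X ✓.
  U = {p95}: f^{-1}(U) = ∅ ∈ τ_X ✓.
  U = {p95, p96}: f^{-1}(U) = {67, 68} ∈ τ_X ✓.
  U = {p95, p96, p97}: f^{-1}(U) = {67, 68} ∈ τ_X ✓.
Every preimage lies in τ_X, so f IS continuous.


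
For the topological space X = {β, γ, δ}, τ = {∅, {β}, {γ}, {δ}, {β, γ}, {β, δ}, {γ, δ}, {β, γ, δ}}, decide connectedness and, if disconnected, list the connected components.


(X, τ) is disconnected; components = [{β}, {γ}, {δ}].

Find clopen sets (U ∈ τ with X ∖ U ∈ τ):
  U = ∅, X ∖ U = {β, γ, δ} — both open, so U is clopen.
  U = {β}, X ∖ U = {γ, δ} — both open, so U is clopen.
  U = {γ}, X ∖ U = {β, δ} — both open, so U is clopen.
  U = {δ}, X ∖ U = {β, γ} — both open, so U is clopen.
  U = {β, γ}, X ∖ U = {δ} — both open, so U is clopen.
  U = {β, δ}, X ∖ U = {γ} — both open, so U is clopen.
  U = {γ, δ}, X ∖ U = {β} — both open, so U is clopen.
  U = {β, γ, δ}, X ∖ U = ∅ — both open, so U is clopen.
Nontrivial clopen(s) exist: e.g. {β, δ}. So (X, τ) is disconnected.
Compute connected components by grouping points that agree on all clopens:
  component: {β}
  component: {γ}
  component: {δ}


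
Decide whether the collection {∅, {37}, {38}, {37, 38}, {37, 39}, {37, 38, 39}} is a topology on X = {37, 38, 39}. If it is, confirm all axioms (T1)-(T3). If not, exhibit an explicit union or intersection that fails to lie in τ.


τ IS a topology on X.

Axiom (T1): ∅ ∈ τ? Yes; X ∈ τ? Yes.
Axiom (T2/T3): check pairwise unions and intersections of members of τ.
All pairwise intersections and unions checked — each lies in τ. Therefore τ satisfies (T1), (T2), (T3): it IS a topology on X.


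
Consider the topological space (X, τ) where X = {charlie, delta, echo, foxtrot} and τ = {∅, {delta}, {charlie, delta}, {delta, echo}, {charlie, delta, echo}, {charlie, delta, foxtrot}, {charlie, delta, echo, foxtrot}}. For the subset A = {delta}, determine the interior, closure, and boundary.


int(A) = {delta}, cl(A) = {charlie, delta, echo, foxtrot}, ∂A = {charlie, echo, foxtrot}.

Closed sets in (X, τ) are complements of opens:
  closed(X, τ) = {∅, {echo}, {foxtrot}, {charlie, foxtrot}, {echo, foxtrot}, {charlie, echo, foxtrot}, {charlie, delta, echo, foxtrot}}.
int(A) = ⋃ {U ∈ τ : U ⊆ A}. Opens contained in A: ∅, {delta}.
Taking the union of these: int(A) = {delta}.
cl(A) = ⋂ {C closed : A ⊆ C}. Closed sets containing A: {charlie, delta, echo, foxtrot}.
Intersecting these: cl(A) = {charlie, delta, echo, foxtrot}.
∂A = cl(A) ∖ int(A) = {charlie, delta, echo, foxtrot} ∖ {delta} = {charlie, echo, foxtrot}.


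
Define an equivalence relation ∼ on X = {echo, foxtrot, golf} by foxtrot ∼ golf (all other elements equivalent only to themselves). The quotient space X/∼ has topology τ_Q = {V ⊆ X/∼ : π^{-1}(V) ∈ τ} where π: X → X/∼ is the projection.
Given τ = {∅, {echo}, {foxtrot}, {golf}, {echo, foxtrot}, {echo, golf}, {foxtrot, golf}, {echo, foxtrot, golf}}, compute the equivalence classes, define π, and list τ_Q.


X/∼ = {[echo], [foxtrot=golf]}; |τ_Q| = 4.

Equivalence classes: [echo], [foxtrot=golf].
Quotient map π: X → X/∼ sends echo ↦ [echo], foxtrot ↦ [foxtrot=golf], golf ↦ [foxtrot=golf].
For each subset V ⊆ X/∼, compute π^{-1}(V) ⊆ X and check whether π^{-1}(V) ∈ τ. V is open in τ_Q iff π^{-1}(V) ∈ τ.
  V = {}: π^{-1}(V) = ∅ ∈ τ ✓.
  V = {[echo]}: π^{-1}(V) = {echo} ∈ τ ✓.
  V = {[foxtrot=golf]}: π^{-1}(V) = {foxtrot, golf} ∈ τ ✓.
  V = {[echo], [foxtrot=golf]}: π^{-1}(V) = {echo, foxtrot, golf} ∈ τ ✓.
Open sets in the quotient: τ_Q = {{}, {[echo]}, {[foxtrot=golf]}, {[echo], [foxtrot=golf]}} (4 elements).


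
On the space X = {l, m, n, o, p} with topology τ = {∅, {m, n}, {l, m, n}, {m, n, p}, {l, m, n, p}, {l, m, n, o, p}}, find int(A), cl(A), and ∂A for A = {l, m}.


int(A) = ∅, cl(A) = {l, m, n, o, p}, ∂A = {l, m, n, o, p}.

Closed sets in (X, τ) are complements of opens:
  closed(X, τ) = {∅, {o}, {l, o}, {o, p}, {l, o, p}, {l, m, n, o, p}}.
int(A) = ⋃ {U ∈ τ : U ⊆ A}. Opens contained in A: ∅.
Taking the union of these: int(A) = ∅.
cl(A) = ⋂ {C closed : A ⊆ C}. Closed sets containing A: {l, m, n, o, p}.
Intersecting these: cl(A) = {l, m, n, o, p}.
∂A = cl(A) ∖ int(A) = {l, m, n, o, p} ∖ ∅ = {l, m, n, o, p}.


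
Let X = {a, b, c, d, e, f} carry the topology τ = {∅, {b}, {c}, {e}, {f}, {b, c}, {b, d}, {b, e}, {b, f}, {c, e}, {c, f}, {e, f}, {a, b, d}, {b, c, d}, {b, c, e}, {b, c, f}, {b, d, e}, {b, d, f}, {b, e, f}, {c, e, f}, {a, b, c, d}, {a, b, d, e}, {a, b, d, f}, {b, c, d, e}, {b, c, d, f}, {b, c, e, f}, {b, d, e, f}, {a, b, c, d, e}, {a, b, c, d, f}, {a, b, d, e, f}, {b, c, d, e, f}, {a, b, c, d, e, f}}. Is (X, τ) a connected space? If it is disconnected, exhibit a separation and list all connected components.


(X, τ) is disconnected; components = [{c}, {e}, {f}, {a, b, d}].

Find clopen sets (U ∈ τ with X ∖ U ∈ τ):
  U = ∅, X ∖ U = {a, b, c, d, e, f} — both open, so U is clopen.
  U = {c}, X ∖ U = {a, b, d, e, f} — both open, so U is clopen.
  U = {e}, X ∖ U = {a, b, c, d, f} — both open, so U is clopen.
  U = {f}, X ∖ U = {a, b, c, d, e} — both open, so U is clopen.
  U = {c, e}, X ∖ U = {a, b, d, f} — both open, so U is clopen.
  U = {c, f}, X ∖ U = {a, b, d, e} — both open, so U is clopen.
  U = {e, f}, X ∖ U = {a, b, c, d} — both open, so U is clopen.
  U = {a, b, d}, X ∖ U = {c, e, f} — both open, so U is clopen.
  U = {c, e, f}, X ∖ U = {a, b, d} — both open, so U is clopen.
  U = {a, b, c, d}, X ∖ U = {e, f} — both open, so U is clopen.
  U = {a, b, d, e}, X ∖ U = {c, f} — both open, so U is clopen.
  U = {a, b, d, f}, X ∖ U = {c, e} — both open, so U is clopen.
  U = {a, b, c, d, e}, X ∖ U = {f} — both open, so U is clopen.
  U = {a, b, c, d, f}, X ∖ U = {e} — both open, so U is clopen.
  U = {a, b, d, e, f}, X ∖ U = {c} — both open, so U is clopen.
  U = {a, b, c, d, e, f}, X ∖ U = ∅ — both open, so U is clopen.
Nontrivial clopen(s) exist: e.g. {f}. So (X, τ) is disconnected.
Compute connected components by grouping points that agree on all clopens:
  component: {c}
  component: {e}
  component: {f}
  component: {a, b, d}


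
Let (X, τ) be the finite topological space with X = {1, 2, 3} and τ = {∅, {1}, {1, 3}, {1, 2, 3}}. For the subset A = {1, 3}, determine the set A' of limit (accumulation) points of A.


A' = {2, 3}

For each x ∈ X, list the open sets U ∈ τ with x ∈ U, then check whether U ∩ (A ∖ {x}) ≠ ∅ for every such U.
  x = 1: open {1} ∋ x has {1} ∩ (A ∖ {1}) = ∅, so x is NOT a limit point.
  x = 2: opens ∋ x are {1, 2, 3}; each meets A ∖ {2}, so x IS a limit point.
  x = 3: opens ∋ x are {1, 3}, {1, 2, 3}; each meets A ∖ {3}, so x IS a limit point.
Collecting: A' = {2, 3}.


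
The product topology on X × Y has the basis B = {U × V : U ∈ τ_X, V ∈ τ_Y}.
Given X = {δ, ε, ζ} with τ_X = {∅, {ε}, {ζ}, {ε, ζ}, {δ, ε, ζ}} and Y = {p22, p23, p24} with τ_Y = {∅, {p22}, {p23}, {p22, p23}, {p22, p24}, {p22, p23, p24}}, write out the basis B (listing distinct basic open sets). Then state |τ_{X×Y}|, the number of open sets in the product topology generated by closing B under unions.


Basis B = {∅ × ∅, {ε} × {p22}, {ε} × {p23}, {ζ} × {p22}, {ζ} × {p23}, {ε} × {p22, p23}, {ε} × {p22, p24}, {ε, ζ} × {p22}, {ε, ζ} × {p23}, {ζ} × {p22, p23}, {ζ} × {p22, p24}, {δ, ε, ζ} × {p22}, {δ, ε, ζ} × {p23}, {ε} × {p22, p23, p24}, {ζ} × {p22, p23, p24}, {ε, ζ} × {p22, p23}, {ε, ζ} × {p22, p24}, {δ, ε, ζ} × {p22, p23}, {δ, ε, ζ} × {p22, p24}, {ε, ζ} × {p22, p23, p24}, {δ, ε, ζ} × {p22, p23, p24}}; |τ_{X×Y}| = 70.

Enumerate products U × V with U ∈ τ_X, V ∈ τ_Y (deduplicated):
  ∅ × ∅ = {} (∅)
  {ε} × {p22} = {(ε,p22)}
  {ε} × {p23} = {(ε,p23)}
  {ζ} × {p22} = {(ζ,p22)}
  {ζ} × {p23} = {(ζ,p23)}
  {ε} × {p22, p23} = {(ε,p22), (ε,p23)}
  {ε} × {p22, p24} = {(ε,p22), (ε,p24)}
  {ε, ζ} × {p22} = {(ε,p22), (ζ,p22)}
  {ε, ζ} × {p23} = {(ε,p23), (ζ,p23)}
  {ζ} × {p22, p23} = {(ζ,p22), (ζ,p23)}
  {ζ} × {p22, p24} = {(ζ,p22), (ζ,p24)}
  {δ, ε, ζ} × {p22} = {(δ,p22), (ε,p22), (ζ,p22)}
  {δ, ε, ζ} × {p23} = {(δ,p23), (ε,p23), (ζ,p23)}
  {ε} × {p22, p23, p24} = {(ε,p22), (ε,p23), (ε,p24)}
  {ζ} × {p22, p23, p24} = {(ζ,p22), (ζ,p23), (ζ,p24)}
  {ε, ζ} × {p22, p23} = {(ε,p22), (ε,p23), (ζ,p22), (ζ,p23)}
  {ε, ζ} × {p22, p24} = {(ε,p22), (ε,p24), (ζ,p22), (ζ,p24)}
  {δ, ε, ζ} × {p22, p23} = {(δ,p22), (δ,p23), (ε,p22), (ε,p23), (ζ,p22), (ζ,p23)}
  {δ, ε, ζ} × {p22, p24} = {(δ,p22), (δ,p24), (ε,p22), (ε,p24), (ζ,p22), (ζ,p24)}
  {ε, ζ} × {p22, p23, p24} = {(ε,p22), (ε,p23), (ε,p24), (ζ,p22), (ζ,p23), (ζ,p24)}
  {δ, ε, ζ} × {p22, p23, p24} = {(δ,p22), (δ,p23), (δ,p24), (ε,p22), (ε,p23), (ε,p24), (ζ,p22), (ζ,p23), (ζ,p24)}
These 21 distinct sets form the basis B.
Close under arbitrary unions to get τ_{X×Y}; counting gives |τ_{X×Y}| = 70.


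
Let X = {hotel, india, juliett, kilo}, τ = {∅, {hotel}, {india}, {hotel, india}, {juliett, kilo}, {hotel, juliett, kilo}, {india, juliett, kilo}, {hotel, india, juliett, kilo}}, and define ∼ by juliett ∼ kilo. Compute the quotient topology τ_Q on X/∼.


X/∼ = {[hotel], [india], [juliett=kilo]}; |τ_Q| = 8.

Equivalence classes: [hotel], [india], [juliett=kilo].
Quotient map π: X → X/∼ sends hotel ↦ [hotel], india ↦ [india], juliett ↦ [juliett=kilo], kilo ↦ [juliett=kilo].
For each subset V ⊆ X/∼, compute π^{-1}(V) ⊆ X and check whether π^{-1}(V) ∈ τ. V is open in τ_Q iff π^{-1}(V) ∈ τ.
  V = {}: π^{-1}(V) = ∅ ∈ τ ✓.
  V = {[hotel]}: π^{-1}(V) = {hotel} ∈ τ ✓.
  V = {[india]}: π^{-1}(V) = {india} ∈ τ ✓.
  V = {[hotel], [india]}: π^{-1}(V) = {hotel, india} ∈ τ ✓.
  V = {[juliett=kilo]}: π^{-1}(V) = {juliett, kilo} ∈ τ ✓.
  V = {[hotel], [juliett=kilo]}: π^{-1}(V) = {hotel, juliett, kilo} ∈ τ ✓.
  V = {[india], [juliett=kilo]}: π^{-1}(V) = {india, juliett, kilo} ∈ τ ✓.
  V = {[hotel], [india], [juliett=kilo]}: π^{-1}(V) = {hotel, india, juliett, kilo} ∈ τ ✓.
Open sets in the quotient: τ_Q = {{}, {[hotel]}, {[india]}, {[hotel], [india]}, {[juliett=kilo]}, {[hotel], [juliett=kilo]}, {[india], [juliett=kilo]}, {[hotel], [india], [juliett=kilo]}} (8 elements).


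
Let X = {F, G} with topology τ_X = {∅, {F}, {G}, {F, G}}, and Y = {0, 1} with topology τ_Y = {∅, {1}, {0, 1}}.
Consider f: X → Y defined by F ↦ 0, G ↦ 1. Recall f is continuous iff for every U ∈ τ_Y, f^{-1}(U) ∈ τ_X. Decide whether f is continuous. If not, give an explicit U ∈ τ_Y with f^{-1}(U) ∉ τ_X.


f IS continuous.

Compute f^{-1}(U) for each U ∈ τ_Y:
  U = ∅: f^{-1}(U) = ∅ ∈ τ_X ✓.
  U = {1}: f^{-1}(U) = {G} ∈ τ_X ✓.
  U = {0, 1}: f^{-1}(U) = {F, G} ∈ τ_X ✓.
Every preimage lies in τ_X, so f IS continuous.


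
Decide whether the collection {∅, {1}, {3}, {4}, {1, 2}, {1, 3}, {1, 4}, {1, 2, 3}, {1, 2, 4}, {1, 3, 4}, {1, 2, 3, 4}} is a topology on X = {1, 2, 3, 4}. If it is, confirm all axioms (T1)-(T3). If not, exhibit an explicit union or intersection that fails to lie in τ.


τ is NOT a topology on X.

Axiom (T1): ∅ ∈ τ? Yes; X ∈ τ? Yes.
Axiom (T2/T3): check pairwise unions and intersections of members of τ.
Counterexample for (T2): {3} ∪ {4} = {3, 4} ∉ τ. Therefore τ is NOT a topology.


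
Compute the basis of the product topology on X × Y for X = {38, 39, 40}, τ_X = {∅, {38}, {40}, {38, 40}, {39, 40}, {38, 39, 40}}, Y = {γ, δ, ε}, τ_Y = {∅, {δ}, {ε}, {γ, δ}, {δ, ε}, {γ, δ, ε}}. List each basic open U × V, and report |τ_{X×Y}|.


Basis B = {∅ × ∅, {38} × {δ}, {38} × {ε}, {40} × {δ}, {40} × {ε}, {38} × {γ, δ}, {38} × {δ, ε}, {38, 40} × {δ}, {38, 40} × {ε}, {39, 40} × {δ}, {39, 40} × {ε}, {40} × {γ, δ}, {40} × {δ, ε}, {38} × {γ, δ, ε}, {38, 39, 40} × {δ}, {38, 39, 40} × {ε}, {40} × {γ, δ, ε}, {38, 40} × {γ, δ}, {38, 40} × {δ, ε}, {39, 40} × {γ, δ}, {39, 40} × {δ, ε}, {38, 40} × {γ, δ, ε}, {38, 39, 40} × {γ, δ}, {38, 39, 40} × {δ, ε}, {39, 40} × {γ, δ, ε}, {38, 39, 40} × {γ, δ, ε}}; |τ_{X×Y}| = 108.

Enumerate products U × V with U ∈ τ_X, V ∈ τ_Y (deduplicated):
  ∅ × ∅ = {} (∅)
  {38} × {δ} = {(38,δ)}
  {38} × {ε} = {(38,ε)}
  {40} × {δ} = {(40,δ)}
  {40} × {ε} = {(40,ε)}
  {38} × {γ, δ} = {(38,γ), (38,δ)}
  {38} × {δ, ε} = {(38,δ), (38,ε)}
  {38, 40} × {δ} = {(38,δ), (40,δ)}
  {38, 40} × {ε} = {(38,ε), (40,ε)}
  {39, 40} × {δ} = {(39,δ), (40,δ)}
  {39, 40} × {ε} = {(39,ε), (40,ε)}
  {40} × {γ, δ} = {(40,γ), (40,δ)}
  {40} × {δ, ε} = {(40,δ), (40,ε)}
  {38} × {γ, δ, ε} = {(38,γ), (38,δ), (38,ε)}
  {38, 39, 40} × {δ} = {(38,δ), (39,δ), (40,δ)}
  {38, 39, 40} × {ε} = {(38,ε), (39,ε), (40,ε)}
  {40} × {γ, δ, ε} = {(40,γ), (40,δ), (40,ε)}
  {38, 40} × {γ, δ} = {(38,γ), (38,δ), (40,γ), (40,δ)}
  {38, 40} × {δ, ε} = {(38,δ), (38,ε), (40,δ), (40,ε)}
  {39, 40} × {γ, δ} = {(39,γ), (39,δ), (40,γ), (40,δ)}
  {39, 40} × {δ, ε} = {(39,δ), (39,ε), (40,δ), (40,ε)}
  {38, 40} × {γ, δ, ε} = {(38,γ), (38,δ), (38,ε), (40,γ), (40,δ), (40,ε)}
  {38, 39, 40} × {γ, δ} = {(38,γ), (38,δ), (39,γ), (39,δ), (40,γ), (40,δ)}
  {38, 39, 40} × {δ, ε} = {(38,δ), (38,ε), (39,δ), (39,ε), (40,δ), (40,ε)}
  {39, 40} × {γ, δ, ε} = {(39,γ), (39,δ), (39,ε), (40,γ), (40,δ), (40,ε)}
  {38, 39, 40} × {γ, δ, ε} = {(38,γ), (38,δ), (38,ε), (39,γ), (39,δ), (39,ε), (40,γ), (40,δ), (40,ε)}
These 26 distinct sets form the basis B.
Close under arbitrary unions to get τ_{X×Y}; counting gives |τ_{X×Y}| = 108.


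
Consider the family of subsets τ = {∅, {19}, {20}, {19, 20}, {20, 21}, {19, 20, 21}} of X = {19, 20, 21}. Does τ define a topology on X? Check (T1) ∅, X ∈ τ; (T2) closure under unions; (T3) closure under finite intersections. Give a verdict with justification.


τ IS a topology on X.

Axiom (T1): ∅ ∈ τ? Yes; X ∈ τ? Yes.
Axiom (T2/T3): check pairwise unions and intersections of members of τ.
All pairwise intersections and unions checked — each lies in τ. Therefore τ satisfies (T1), (T2), (T3): it IS a topology on X.


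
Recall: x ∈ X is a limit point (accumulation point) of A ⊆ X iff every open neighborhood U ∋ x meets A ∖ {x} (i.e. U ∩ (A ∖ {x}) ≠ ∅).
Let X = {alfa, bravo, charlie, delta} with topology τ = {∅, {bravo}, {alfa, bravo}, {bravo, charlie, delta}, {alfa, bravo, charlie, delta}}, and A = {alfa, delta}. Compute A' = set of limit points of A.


A' = {charlie}

For each x ∈ X, list the open sets U ∈ τ with x ∈ U, then check whether U ∩ (A ∖ {x}) ≠ ∅ for every such U.
  x = alfa: open {alfa, bravo} ∋ x has {alfa, bravo} ∩ (A ∖ {alfa}) = ∅, so x is NOT a limit point.
  x = bravo: open {bravo} ∋ x has {bravo} ∩ (A ∖ {bravo}) = ∅, so x is NOT a limit point.
  x = charlie: opens ∋ x are {bravo, charlie, delta}, {alfa, bravo, charlie, delta}; each meets A ∖ {charlie}, so x IS a limit point.
  x = delta: open {bravo, charlie, delta} ∋ x has {bravo, charlie, delta} ∩ (A ∖ {delta}) = ∅, so x is NOT a limit point.
Collecting: A' = {charlie}.


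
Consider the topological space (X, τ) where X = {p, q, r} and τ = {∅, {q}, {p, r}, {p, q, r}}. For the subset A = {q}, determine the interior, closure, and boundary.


int(A) = {q}, cl(A) = {q}, ∂A = ∅.

Closed sets in (X, τ) are complements of opens:
  closed(X, τ) = {∅, {q}, {p, r}, {p, q, r}}.
int(A) = ⋃ {U ∈ τ : U ⊆ A}. Opens contained in A: ∅, {q}.
Taking the union of these: int(A) = {q}.
cl(A) = ⋂ {C closed : A ⊆ C}. Closed sets containing A: {q}, {p, q, r}.
Intersecting these: cl(A) = {q}.
∂A = cl(A) ∖ int(A) = {q} ∖ {q} = ∅.


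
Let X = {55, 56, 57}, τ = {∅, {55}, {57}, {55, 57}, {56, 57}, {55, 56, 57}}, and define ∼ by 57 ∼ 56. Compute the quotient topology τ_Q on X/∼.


X/∼ = {[55], [56=57]}; |τ_Q| = 4.

Equivalence classes: [55], [56=57].
Quotient map π: X → X/∼ sends 55 ↦ [55], 56 ↦ [56=57], 57 ↦ [56=57].
For each subset V ⊆ X/∼, compute π^{-1}(V) ⊆ X and check whether π^{-1}(V) ∈ τ. V is open in τ_Q iff π^{-1}(V) ∈ τ.
  V = {}: π^{-1}(V) = ∅ ∈ τ ✓.
  V = {[55]}: π^{-1}(V) = {55} ∈ τ ✓.
  V = {[56=57]}: π^{-1}(V) = {56, 57} ∈ τ ✓.
  V = {[55], [56=57]}: π^{-1}(V) = {55, 56, 57} ∈ τ ✓.
Open sets in the quotient: τ_Q = {{}, {[55]}, {[56=57]}, {[55], [56=57]}} (4 elements).


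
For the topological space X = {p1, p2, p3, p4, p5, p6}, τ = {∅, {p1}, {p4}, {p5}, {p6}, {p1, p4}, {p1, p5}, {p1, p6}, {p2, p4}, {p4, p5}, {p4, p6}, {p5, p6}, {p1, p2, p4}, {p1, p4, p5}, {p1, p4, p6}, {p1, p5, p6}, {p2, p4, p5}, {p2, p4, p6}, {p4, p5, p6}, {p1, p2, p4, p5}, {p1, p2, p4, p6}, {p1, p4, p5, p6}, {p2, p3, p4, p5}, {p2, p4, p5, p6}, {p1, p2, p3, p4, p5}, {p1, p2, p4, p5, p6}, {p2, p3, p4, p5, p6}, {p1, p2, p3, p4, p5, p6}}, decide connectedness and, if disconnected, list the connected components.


(X, τ) is disconnected; components = [{p1}, {p6}, {p2, p3, p4, p5}].

Find clopen sets (U ∈ τ with X ∖ U ∈ τ):
  U = ∅, X ∖ U = {p1, p2, p3, p4, p5, p6} — both open, so U is clopen.
  U = {p1}, X ∖ U = {p2, p3, p4, p5, p6} — both open, so U is clopen.
  U = {p6}, X ∖ U = {p1, p2, p3, p4, p5} — both open, so U is clopen.
  U = {p1, p6}, X ∖ U = {p2, p3, p4, p5} — both open, so U is clopen.
  U = {p2, p3, p4, p5}, X ∖ U = {p1, p6} — both open, so U is clopen.
  U = {p1, p2, p3, p4, p5}, X ∖ U = {p6} — both open, so U is clopen.
  U = {p2, p3, p4, p5, p6}, X ∖ U = {p1} — both open, so U is clopen.
  U = {p1, p2, p3, p4, p5, p6}, X ∖ U = ∅ — both open, so U is clopen.
Nontrivial clopen(s) exist: e.g. {p1, p2, p3, p4, p5}. So (X, τ) is disconnected.
Compute connected components by grouping points that agree on all clopens:
  component: {p1}
  component: {p6}
  component: {p2, p3, p4, p5}


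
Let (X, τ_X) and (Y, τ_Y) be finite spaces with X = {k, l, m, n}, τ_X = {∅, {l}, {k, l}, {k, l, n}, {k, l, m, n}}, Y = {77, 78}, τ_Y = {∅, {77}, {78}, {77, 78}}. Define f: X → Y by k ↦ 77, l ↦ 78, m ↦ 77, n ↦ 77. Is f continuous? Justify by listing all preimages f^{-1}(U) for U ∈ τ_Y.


f is NOT continuous.

Compute f^{-1}(U) for each U ∈ τ_Y:
  U = ∅: f^{-1}(U) = ∅ ∈ τ_X ✓.
  U = {77}: f^{-1}(U) = {k, m, n} ∉ τ_X ✗.
  U = {78}: f^{-1}(U) = {l} ∈ τ_X ✓.
  U = {77, 78}: f^{-1}(U) = {k, l, m, n} ∈ τ_X ✓.
Found U = {77} with f^{-1}(U) = {k, m, n} not in τ_X. Therefore f is NOT continuous.


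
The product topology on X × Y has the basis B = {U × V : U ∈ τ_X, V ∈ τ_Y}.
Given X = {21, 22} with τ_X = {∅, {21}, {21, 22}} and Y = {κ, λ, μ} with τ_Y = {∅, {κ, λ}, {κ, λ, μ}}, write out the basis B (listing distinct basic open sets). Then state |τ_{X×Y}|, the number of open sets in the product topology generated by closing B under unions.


Basis B = {∅ × ∅, {21} × {κ, λ}, {21} × {κ, λ, μ}, {21, 22} × {κ, λ}, {21, 22} × {κ, λ, μ}}; |τ_{X×Y}| = 6.

Enumerate products U × V with U ∈ τ_X, V ∈ τ_Y (deduplicated):
  ∅ × ∅ = {} (∅)
  {21} × {κ, λ} = {(21,κ), (21,λ)}
  {21} × {κ, λ, μ} = {(21,κ), (21,λ), (21,μ)}
  {21, 22} × {κ, λ} = {(21,κ), (21,λ), (22,κ), (22,λ)}
  {21, 22} × {κ, λ, μ} = {(21,κ), (21,λ), (21,μ), (22,κ), (22,λ), (22,μ)}
These 5 distinct sets form the basis B.
Close under arbitrary unions to get τ_{X×Y}; counting gives |τ_{X×Y}| = 6.


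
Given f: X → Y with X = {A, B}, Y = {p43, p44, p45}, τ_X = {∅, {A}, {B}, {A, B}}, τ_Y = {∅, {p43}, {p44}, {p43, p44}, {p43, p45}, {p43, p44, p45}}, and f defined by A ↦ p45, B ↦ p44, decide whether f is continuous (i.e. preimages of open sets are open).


f IS continuous.

Compute f^{-1}(U) for each U ∈ τ_Y:
  U = ∅: f^{-1}(U) = ∅ ∈ τ_X ✓.
  U = {p43}: f^{-1}(U) = ∅ ∈ τ_X ✓.
  U = {p44}: f^{-1}(U) = {B} ∈ τ_X ✓.
  U = {p43, p44}: f^{-1}(U) = {B} ∈ τ_X ✓.
  U = {p43, p45}: f^{-1}(U) = {A} ∈ τ_X ✓.
  U = {p43, p44, p45}: f^{-1}(U) = {A, B} ∈ τ_X ✓.
Every preimage lies in τ_X, so f IS continuous.


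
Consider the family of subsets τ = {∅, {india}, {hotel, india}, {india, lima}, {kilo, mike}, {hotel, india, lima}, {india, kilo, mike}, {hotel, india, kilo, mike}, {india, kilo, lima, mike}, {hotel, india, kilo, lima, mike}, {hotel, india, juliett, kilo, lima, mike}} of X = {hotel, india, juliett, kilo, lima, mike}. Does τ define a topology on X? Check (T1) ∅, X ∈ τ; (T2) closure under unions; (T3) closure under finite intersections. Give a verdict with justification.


τ IS a topology on X.

Axiom (T1): ∅ ∈ τ? Yes; X ∈ τ? Yes.
Axiom (T2/T3): check pairwise unions and intersections of members of τ.
All pairwise intersections and unions checked — each lies in τ. Therefore τ satisfies (T1), (T2), (T3): it IS a topology on X.


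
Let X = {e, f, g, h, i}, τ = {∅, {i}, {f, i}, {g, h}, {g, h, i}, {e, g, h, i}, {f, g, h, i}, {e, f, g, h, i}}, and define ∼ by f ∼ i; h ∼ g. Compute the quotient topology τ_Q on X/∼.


X/∼ = {[e], [f=i], [g=h]}; |τ_Q| = 5.

Equivalence classes: [e], [f=i], [g=h].
Quotient map π: X → X/∼ sends e ↦ [e], f ↦ [f=i], g ↦ [g=h], h ↦ [g=h], i ↦ [f=i].
For each subset V ⊆ X/∼, compute π^{-1}(V) ⊆ X and check whether π^{-1}(V) ∈ τ. V is open in τ_Q iff π^{-1}(V) ∈ τ.
  V = {}: π^{-1}(V) = ∅ ∈ τ ✓.
  V = {[e]}: π^{-1}(V) = {e} ∉ τ ✗.
  V = {[f=i]}: π^{-1}(V) = {f, i} ∈ τ ✓.
  V = {[e], [f=i]}: π^{-1}(V) = {e, f, i} ∉ τ ✗.
  V = {[g=h]}: π^{-1}(V) = {g, h} ∈ τ ✓.
  V = {[e], [g=h]}: π^{-1}(V) = {e, g, h} ∉ τ ✗.
  V = {[f=i], [g=h]}: π^{-1}(V) = {f, g, h, i} ∈ τ ✓.
  V = {[e], [f=i], [g=h]}: π^{-1}(V) = {e, f, g, h, i} ∈ τ ✓.
Open sets in the quotient: τ_Q = {{}, {[f=i]}, {[g=h]}, {[f=i], [g=h]}, {[e], [f=i], [g=h]}} (5 elements).


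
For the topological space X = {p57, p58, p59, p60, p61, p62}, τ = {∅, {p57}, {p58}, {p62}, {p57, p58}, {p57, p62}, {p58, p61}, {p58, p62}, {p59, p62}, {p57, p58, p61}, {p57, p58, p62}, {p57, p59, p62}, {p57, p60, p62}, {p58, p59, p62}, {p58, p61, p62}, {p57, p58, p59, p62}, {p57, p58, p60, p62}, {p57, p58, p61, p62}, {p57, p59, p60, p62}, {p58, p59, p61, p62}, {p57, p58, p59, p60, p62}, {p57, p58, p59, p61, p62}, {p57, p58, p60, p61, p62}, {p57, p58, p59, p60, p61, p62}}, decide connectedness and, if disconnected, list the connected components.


(X, τ) is disconnected; components = [{p58, p61}, {p57, p59, p60, p62}].

Find clopen sets (U ∈ τ with X ∖ U ∈ τ):
  U = ∅, X ∖ U = {p57, p58, p59, p60, p61, p62} — both open, so U is clopen.
  U = {p58, p61}, X ∖ U = {p57, p59, p60, p62} — both open, so U is clopen.
  U = {p57, p59, p60, p62}, X ∖ U = {p58, p61} — both open, so U is clopen.
  U = {p57, p58, p59, p60, p61, p62}, X ∖ U = ∅ — both open, so U is clopen.
Nontrivial clopen(s) exist: e.g. {p57, p59, p60, p62}. So (X, τ) is disconnected.
Compute connected components by grouping points that agree on all clopens:
  component: {p58, p61}
  component: {p57, p59, p60, p62}


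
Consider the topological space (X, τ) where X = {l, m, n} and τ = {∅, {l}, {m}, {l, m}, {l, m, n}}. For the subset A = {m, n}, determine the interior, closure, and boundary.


int(A) = {m}, cl(A) = {m, n}, ∂A = {n}.

Closed sets in (X, τ) are complements of opens:
  closed(X, τ) = {∅, {n}, {l, n}, {m, n}, {l, m, n}}.
int(A) = ⋃ {U ∈ τ : U ⊆ A}. Opens contained in A: ∅, {m}.
Taking the union of these: int(A) = {m}.
cl(A) = ⋂ {C closed : A ⊆ C}. Closed sets containing A: {m, n}, {l, m, n}.
Intersecting these: cl(A) = {m, n}.
∂A = cl(A) ∖ int(A) = {m, n} ∖ {m} = {n}.


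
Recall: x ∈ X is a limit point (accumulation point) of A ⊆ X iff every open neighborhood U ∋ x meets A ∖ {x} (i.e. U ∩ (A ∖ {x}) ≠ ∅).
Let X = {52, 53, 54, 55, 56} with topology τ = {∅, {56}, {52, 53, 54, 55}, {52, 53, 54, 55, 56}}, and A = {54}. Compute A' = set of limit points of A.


A' = {52, 53, 55}

For each x ∈ X, list the open sets U ∈ τ with x ∈ U, then check whether U ∩ (A ∖ {x}) ≠ ∅ for every such U.
  x = 52: opens ∋ x are {52, 53, 54, 55}, {52, 53, 54, 55, 56}; each meets A ∖ {52}, so x IS a limit point.
  x = 53: opens ∋ x are {52, 53, 54, 55}, {52, 53, 54, 55, 56}; each meets A ∖ {53}, so x IS a limit point.
  x = 54: open {52, 53, 54, 55} ∋ x has {52, 53, 54, 55} ∩ (A ∖ {54}) = ∅, so x is NOT a limit point.
  x = 55: opens ∋ x are {52, 53, 54, 55}, {52, 53, 54, 55, 56}; each meets A ∖ {55}, so x IS a limit point.
  x = 56: open {56} ∋ x has {56} ∩ (A ∖ {56}) = ∅, so x is NOT a limit point.
Collecting: A' = {52, 53, 55}.


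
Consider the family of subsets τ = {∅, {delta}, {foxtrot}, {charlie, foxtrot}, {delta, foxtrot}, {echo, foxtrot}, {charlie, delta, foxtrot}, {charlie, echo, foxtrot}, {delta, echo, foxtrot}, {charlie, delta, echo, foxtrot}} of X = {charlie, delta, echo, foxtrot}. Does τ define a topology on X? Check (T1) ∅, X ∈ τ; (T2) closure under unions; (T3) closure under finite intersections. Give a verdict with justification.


τ IS a topology on X.

Axiom (T1): ∅ ∈ τ? Yes; X ∈ τ? Yes.
Axiom (T2/T3): check pairwise unions and intersections of members of τ.
All pairwise intersections and unions checked — each lies in τ. Therefore τ satisfies (T1), (T2), (T3): it IS a topology on X.


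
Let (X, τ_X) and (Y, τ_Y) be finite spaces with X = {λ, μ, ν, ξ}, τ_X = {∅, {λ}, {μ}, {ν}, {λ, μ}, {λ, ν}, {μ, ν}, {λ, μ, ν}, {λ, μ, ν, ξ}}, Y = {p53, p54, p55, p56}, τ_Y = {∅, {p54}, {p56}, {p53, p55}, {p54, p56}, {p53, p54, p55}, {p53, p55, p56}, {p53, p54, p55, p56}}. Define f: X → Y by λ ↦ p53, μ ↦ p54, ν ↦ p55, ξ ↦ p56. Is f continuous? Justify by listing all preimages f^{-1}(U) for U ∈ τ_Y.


f is NOT continuous.

Compute f^{-1}(U) for each U ∈ τ_Y:
  U = ∅: f^{-1}(U) = ∅ ∈ τ_X ✓.
  U = {p54}: f^{-1}(U) = {μ} ∈ τ_X ✓.
  U = {p56}: f^{-1}(U) = {ξ} ∉ τ_X ✗.
  U = {p53, p55}: f^{-1}(U) = {λ, ν} ∈ τ_X ✓.
  U = {p54, p56}: f^{-1}(U) = {μ, ξ} ∉ τ_X ✗.
  U = {p53, p54, p55}: f^{-1}(U) = {λ, μ, ν} ∈ τ_X ✓.
  U = {p53, p55, p56}: f^{-1}(U) = {λ, ν, ξ} ∉ τ_X ✗.
  U = {p53, p54, p55, p56}: f^{-1}(U) = {λ, μ, ν, ξ} ∈ τ_X ✓.
Found U = {p56} with f^{-1}(U) = {ξ} not in τ_X. Therefore f is NOT continuous.


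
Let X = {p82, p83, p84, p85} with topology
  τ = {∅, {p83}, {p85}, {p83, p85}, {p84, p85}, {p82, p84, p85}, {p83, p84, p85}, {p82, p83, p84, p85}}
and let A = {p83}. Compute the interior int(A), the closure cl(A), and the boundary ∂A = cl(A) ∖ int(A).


int(A) = {p83}, cl(A) = {p83}, ∂A = ∅.

Closed sets in (X, τ) are complements of opens:
  closed(X, τ) = {∅, {p82}, {p83}, {p82, p83}, {p82, p84}, {p82, p83, p84}, {p82, p84, p85}, {p82, p83, p84, p85}}.
int(A) = ⋃ {U ∈ τ : U ⊆ A}. Opens contained in A: ∅, {p83}.
Taking the union of these: int(A) = {p83}.
cl(A) = ⋂ {C closed : A ⊆ C}. Closed sets containing A: {p83}, {p82, p83}, {p82, p83, p84}, {p82, p83, p84, p85}.
Intersecting these: cl(A) = {p83}.
∂A = cl(A) ∖ int(A) = {p83} ∖ {p83} = ∅.


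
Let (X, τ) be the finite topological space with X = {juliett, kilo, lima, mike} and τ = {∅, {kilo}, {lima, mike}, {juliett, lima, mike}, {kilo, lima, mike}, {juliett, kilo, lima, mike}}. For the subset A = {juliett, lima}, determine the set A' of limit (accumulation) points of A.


A' = {juliett, mike}

For each x ∈ X, list the open sets U ∈ τ with x ∈ U, then check whether U ∩ (A ∖ {x}) ≠ ∅ for every such U.
  x = juliett: opens ∋ x are {juliett, lima, mike}, {juliett, kilo, lima, mike}; each meets A ∖ {juliett}, so x IS a limit point.
  x = kilo: open {kilo} ∋ x has {kilo} ∩ (A ∖ {kilo}) = ∅, so x is NOT a limit point.
  x = lima: open {lima, mike} ∋ x has {lima, mike} ∩ (A ∖ {lima}) = ∅, so x is NOT a limit point.
  x = mike: opens ∋ x are {lima, mike}, {juliett, lima, mike}, {kilo, lima, mike}, {juliett, kilo, lima, mike}; each meets A ∖ {mike}, so x IS a limit point.
Collecting: A' = {juliett, mike}.


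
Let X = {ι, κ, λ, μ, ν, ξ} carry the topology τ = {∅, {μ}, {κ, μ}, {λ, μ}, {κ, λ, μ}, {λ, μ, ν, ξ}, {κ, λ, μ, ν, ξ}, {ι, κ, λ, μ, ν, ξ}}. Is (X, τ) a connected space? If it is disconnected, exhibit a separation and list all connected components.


(X, τ) is connected.

Find clopen sets (U ∈ τ with X ∖ U ∈ τ):
  U = ∅, X ∖ U = {ι, κ, λ, μ, ν, ξ} — both open, so U is clopen.
  U = {ι, κ, λ, μ, ν, ξ}, X ∖ U = ∅ — both open, so U is clopen.
Only trivial clopens (∅ and X) exist, so (X, τ) is connected.
Compute connected components by grouping points that agree on all clopens:
  component: {ι, κ, λ, μ, ν, ξ}


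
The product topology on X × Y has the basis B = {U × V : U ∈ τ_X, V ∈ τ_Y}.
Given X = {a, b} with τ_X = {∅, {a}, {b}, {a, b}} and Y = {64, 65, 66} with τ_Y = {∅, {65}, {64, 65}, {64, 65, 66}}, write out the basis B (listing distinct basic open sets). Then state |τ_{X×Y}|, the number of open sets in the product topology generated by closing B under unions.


Basis B = {∅ × ∅, {a} × {65}, {b} × {65}, {a} × {64, 65}, {a, b} × {65}, {b} × {64, 65}, {a} × {64, 65, 66}, {b} × {64, 65, 66}, {a, b} × {64, 65}, {a, b} × {64, 65, 66}}; |τ_{X×Y}| = 16.

Enumerate products U × V with U ∈ τ_X, V ∈ τ_Y (deduplicated):
  ∅ × ∅ = {} (∅)
  {a} × {65} = {(a,65)}
  {b} × {65} = {(b,65)}
  {a} × {64, 65} = {(a,64), (a,65)}
  {a, b} × {65} = {(a,65), (b,65)}
  {b} × {64, 65} = {(b,64), (b,65)}
  {a} × {64, 65, 66} = {(a,64), (a,65), (a,66)}
  {b} × {64, 65, 66} = {(b,64), (b,65), (b,66)}
  {a, b} × {64, 65} = {(a,64), (a,65), (b,64), (b,65)}
  {a, b} × {64, 65, 66} = {(a,64), (a,65), (a,66), (b,64), (b,65), (b,66)}
These 10 distinct sets form the basis B.
Close under arbitrary unions to get τ_{X×Y}; counting gives |τ_{X×Y}| = 16.


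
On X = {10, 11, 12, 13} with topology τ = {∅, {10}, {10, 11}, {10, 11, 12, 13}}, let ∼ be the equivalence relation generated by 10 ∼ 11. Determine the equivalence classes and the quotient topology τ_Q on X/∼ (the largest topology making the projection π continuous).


X/∼ = {[10=11], [12], [13]}; |τ_Q| = 3.

Equivalence classes: [10=11], [12], [13].
Quotient map π: X → X/∼ sends 10 ↦ [10=11], 11 ↦ [10=11], 12 ↦ [12], 13 ↦ [13].
For each subset V ⊆ X/∼, compute π^{-1}(V) ⊆ X and check whether π^{-1}(V) ∈ τ. V is open in τ_Q iff π^{-1}(V) ∈ τ.
  V = {}: π^{-1}(V) = ∅ ∈ τ ✓.
  V = {[10=11]}: π^{-1}(V) = {10, 11} ∈ τ ✓.
  V = {[12]}: π^{-1}(V) = {12} ∉ τ ✗.
  V = {[10=11], [12]}: π^{-1}(V) = {10, 11, 12} ∉ τ ✗.
  V = {[13]}: π^{-1}(V) = {13} ∉ τ ✗.
  V = {[10=11], [13]}: π^{-1}(V) = {10, 11, 13} ∉ τ ✗.
  V = {[12], [13]}: π^{-1}(V) = {12, 13} ∉ τ ✗.
  V = {[10=11], [12], [13]}: π^{-1}(V) = {10, 11, 12, 13} ∈ τ ✓.
Open sets in the quotient: τ_Q = {{}, {[10=11]}, {[10=11], [12], [13]}} (3 elements).


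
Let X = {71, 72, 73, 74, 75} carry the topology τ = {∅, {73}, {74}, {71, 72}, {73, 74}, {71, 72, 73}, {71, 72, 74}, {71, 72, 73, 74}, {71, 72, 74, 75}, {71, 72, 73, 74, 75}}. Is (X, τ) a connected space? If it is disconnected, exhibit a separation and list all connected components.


(X, τ) is disconnected; components = [{73}, {71, 72, 74, 75}].

Find clopen sets (U ∈ τ with X ∖ U ∈ τ):
  U = ∅, X ∖ U = {71, 72, 73, 74, 75} — both open, so U is clopen.
  U = {73}, X ∖ U = {71, 72, 74, 75} — both open, so U is clopen.
  U = {71, 72, 74, 75}, X ∖ U = {73} — both open, so U is clopen.
  U = {71, 72, 73, 74, 75}, X ∖ U = ∅ — both open, so U is clopen.
Nontrivial clopen(s) exist: e.g. {71, 72, 74, 75}. So (X, τ) is disconnected.
Compute connected components by grouping points that agree on all clopens:
  component: {73}
  component: {71, 72, 74, 75}


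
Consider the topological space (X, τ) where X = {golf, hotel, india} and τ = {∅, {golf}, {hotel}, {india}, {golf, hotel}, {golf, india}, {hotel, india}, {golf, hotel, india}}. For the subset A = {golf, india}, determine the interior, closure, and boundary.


int(A) = {golf, india}, cl(A) = {golf, india}, ∂A = ∅.

Closed sets in (X, τ) are complements of opens:
  closed(X, τ) = {∅, {golf}, {hotel}, {india}, {golf, hotel}, {golf, india}, {hotel, india}, {golf, hotel, india}}.
int(A) = ⋃ {U ∈ τ : U ⊆ A}. Opens contained in A: ∅, {golf}, {india}, {golf, india}.
Taking the union of these: int(A) = {golf, india}.
cl(A) = ⋂ {C closed : A ⊆ C}. Closed sets containing A: {golf, india}, {golf, hotel, india}.
Intersecting these: cl(A) = {golf, india}.
∂A = cl(A) ∖ int(A) = {golf, india} ∖ {golf, india} = ∅.


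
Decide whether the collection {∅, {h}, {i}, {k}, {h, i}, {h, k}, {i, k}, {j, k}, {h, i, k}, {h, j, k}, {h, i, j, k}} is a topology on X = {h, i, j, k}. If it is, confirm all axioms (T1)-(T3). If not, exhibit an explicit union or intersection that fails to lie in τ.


τ is NOT a topology on X.

Axiom (T1): ∅ ∈ τ? Yes; X ∈ τ? Yes.
Axiom (T2/T3): check pairwise unions and intersections of members of τ.
Counterexample for (T2): {i} ∪ {j, k} = {i, j, k} ∉ τ. Therefore τ is NOT a topology.


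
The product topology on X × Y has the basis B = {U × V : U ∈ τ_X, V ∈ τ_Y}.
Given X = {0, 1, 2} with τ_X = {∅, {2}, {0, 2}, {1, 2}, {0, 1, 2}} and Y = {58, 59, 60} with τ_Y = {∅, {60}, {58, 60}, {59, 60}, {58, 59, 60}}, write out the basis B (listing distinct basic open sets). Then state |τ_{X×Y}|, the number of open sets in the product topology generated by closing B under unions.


Basis B = {∅ × ∅, {2} × {60}, {0, 2} × {60}, {1, 2} × {60}, {2} × {58, 60}, {2} × {59, 60}, {0, 1, 2} × {60}, {2} × {58, 59, 60}, {0, 2} × {58, 60}, {0, 2} × {59, 60}, {1, 2} × {58, 60}, {1, 2} × {59, 60}, {0, 2} × {58, 59, 60}, {0, 1, 2} × {58, 60}, {0, 1, 2} × {59, 60}, {1, 2} × {58, 59, 60}, {0, 1, 2} × {58, 59, 60}}; |τ_{X×Y}| = 48.

Enumerate products U × V with U ∈ τ_X, V ∈ τ_Y (deduplicated):
  ∅ × ∅ = {} (∅)
  {2} × {60} = {(2,60)}
  {0, 2} × {60} = {(0,60), (2,60)}
  {1, 2} × {60} = {(1,60), (2,60)}
  {2} × {58, 60} = {(2,58), (2,60)}
  {2} × {59, 60} = {(2,59), (2,60)}
  {0, 1, 2} × {60} = {(0,60), (1,60), (2,60)}
  {2} × {58, 59, 60} = {(2,58), (2,59), (2,60)}
  {0, 2} × {58, 60} = {(0,58), (0,60), (2,58), (2,60)}
  {0, 2} × {59, 60} = {(0,59), (0,60), (2,59), (2,60)}
  {1, 2} × {58, 60} = {(1,58), (1,60), (2,58), (2,60)}
  {1, 2} × {59, 60} = {(1,59), (1,60), (2,59), (2,60)}
  {0, 2} × {58, 59, 60} = {(0,58), (0,59), (0,60), (2,58), (2,59), (2,60)}
  {0, 1, 2} × {58, 60} = {(0,58), (0,60), (1,58), (1,60), (2,58), (2,60)}
  {0, 1, 2} × {59, 60} = {(0,59), (0,60), (1,59), (1,60), (2,59), (2,60)}
  {1, 2} × {58, 59, 60} = {(1,58), (1,59), (1,60), (2,58), (2,59), (2,60)}
  {0, 1, 2} × {58, 59, 60} = {(0,58), (0,59), (0,60), (1,58), (1,59), (1,60), (2,58), (2,59), (2,60)}
These 17 distinct sets form the basis B.
Close under arbitrary unions to get τ_{X×Y}; counting gives |τ_{X×Y}| = 48.
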